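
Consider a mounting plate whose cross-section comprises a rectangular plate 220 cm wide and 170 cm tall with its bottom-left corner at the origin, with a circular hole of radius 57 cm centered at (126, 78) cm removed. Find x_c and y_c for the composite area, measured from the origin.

x_c = 103.99 cm, y_c = 87.63 cm

Part | A | x̄ᵢ | ȳᵢ | A·x̄ᵢ | A·ȳᵢ
plate | 37400.00 | 110.00 | 85.00 | 4114000.00 | 3179000.00
hole | -10207.03 | 126.00 | 78.00 | -1286086.35 | -796148.69
Σ | 27192.97 |  |  | 2827913.65 | 2382851.31
x_c = 2827913.65 / 27192.97 = 103.99 cm
y_c = 2382851.31 / 27192.97 = 87.63 cm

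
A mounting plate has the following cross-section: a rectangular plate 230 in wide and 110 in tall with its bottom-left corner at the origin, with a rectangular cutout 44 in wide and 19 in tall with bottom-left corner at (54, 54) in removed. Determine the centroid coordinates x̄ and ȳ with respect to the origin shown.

x̄ = 116.33 in, ȳ = 54.71 in

plate: A = 230 × 110 = 25300.00, centroid at (115.00, 55.00).
hole: A = −(44 × 19) = -836.00, centroid at (76.00, 63.50).
ΣA = 24464.00 in², ΣAx̄ = 2845964.00 in³, ΣAȳ = 1338414.00 in³.
x̄ = 2845964.00/24464.00 = 116.33 in; ȳ = 1338414.00/24464.00 = 54.71 in.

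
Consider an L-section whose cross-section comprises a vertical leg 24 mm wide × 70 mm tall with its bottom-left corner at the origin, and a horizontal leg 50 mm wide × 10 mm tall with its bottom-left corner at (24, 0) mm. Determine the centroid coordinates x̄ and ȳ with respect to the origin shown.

x̄ = 20.49 mm, ȳ = 28.12 mm

vertical leg: A = 24 × 70 = 1680.00, centroid at (12.00, 35.00).
horizontal leg: A = 50 × 10 = 500.00, centroid at (49.00, 5.00).
ΣA = 2180.00 mm², ΣAx̄ = 44660.00 mm³, ΣAȳ = 61300.00 mm³.
x̄ = 44660.00/2180.00 = 20.49 mm; ȳ = 61300.00/2180.00 = 28.12 mm.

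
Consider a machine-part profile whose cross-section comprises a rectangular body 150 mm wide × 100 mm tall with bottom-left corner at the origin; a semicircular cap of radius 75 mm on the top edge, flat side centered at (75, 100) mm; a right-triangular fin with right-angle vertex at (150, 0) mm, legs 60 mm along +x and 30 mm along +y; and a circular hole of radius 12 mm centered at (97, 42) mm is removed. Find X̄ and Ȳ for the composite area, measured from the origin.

rectangular body: A = 150 × 100 = 15000.00, centroid at (75.00, 50.00).
semicircular top: A = ½π·75² = 8835.73, centroid at (75.00, 131.83).
triangular fin: A = ½·60·30 = 900.00, centroid at (170.00, 10.00).
hole: A = −π·12² = -452.39, centroid at (97.00, 42.00).
ΣA = 24283.34 mm²
ΣAX̄ = (15000.00)(75.00) + (8835.73)(75.00) + (900.00)(170.00) + (-452.39)(97.00) = 1896797.93 mm³
ΣAȲ = (15000.00)(50.00) + (8835.73)(131.83) + (900.00)(10.00) + (-452.39)(42.00) = 1904822.58 mm³
X̄ = 1896797.93 / 24283.34 = 78.11 mm
Ȳ = 1904822.58 / 24283.34 = 78.44 mm

X̄ = 78.11 mm, Ȳ = 78.44 mm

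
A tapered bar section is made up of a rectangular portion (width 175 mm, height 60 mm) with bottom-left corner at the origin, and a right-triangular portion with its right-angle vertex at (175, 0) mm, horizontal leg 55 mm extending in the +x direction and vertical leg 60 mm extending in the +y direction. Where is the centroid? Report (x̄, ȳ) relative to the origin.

x̄ = 101.87 mm, ȳ = 28.64 mm

rectangular portion: A = 175 × 60 = 10500.00, centroid at (87.50, 30.00).
triangular portion: A = ½·55·60 = 1650.00, centroid at (193.33, 20.00).
ΣA = 12150.00 mm²
ΣAx̄ = (10500.00)(87.50) + (1650.00)(193.33) = 1237750.00 mm³
ΣAȳ = (10500.00)(30.00) + (1650.00)(20.00) = 348000.00 mm³
x̄ = 1237750.00 / 12150.00 = 101.87 mm
ȳ = 348000.00 / 12150.00 = 28.64 mm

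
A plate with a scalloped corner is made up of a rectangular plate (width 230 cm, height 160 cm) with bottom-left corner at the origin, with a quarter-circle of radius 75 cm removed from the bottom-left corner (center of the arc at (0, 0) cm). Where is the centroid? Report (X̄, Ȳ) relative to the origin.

X̄ = 126.35 cm, Ȳ = 86.57 cm

plate: A = 230 × 160 = 36800.00, centroid at (115.00, 80.00).
removed quarter-circle: A = −¼π·75² = -4417.86, centroid at (31.83, 31.83).
ΣA = 32382.14 cm², ΣAX̄ = 4091375.00 cm³, ΣAȲ = 2803375.00 cm³.
X̄ = 4091375.00/32382.14 = 126.35 cm; Ȳ = 2803375.00/32382.14 = 86.57 cm.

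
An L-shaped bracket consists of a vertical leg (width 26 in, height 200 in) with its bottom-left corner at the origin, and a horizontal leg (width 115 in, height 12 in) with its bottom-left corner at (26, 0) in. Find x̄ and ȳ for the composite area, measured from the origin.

x̄ = 27.79 in, ȳ = 80.29 in

vertical leg: A = 26 × 200 = 5200.00, centroid at (13.00, 100.00).
horizontal leg: A = 115 × 12 = 1380.00, centroid at (83.50, 6.00).
ΣA = 6580.00 in²
ΣAx̄ = (5200.00)(13.00) + (1380.00)(83.50) = 182830.00 in³
ΣAȳ = (5200.00)(100.00) + (1380.00)(6.00) = 528280.00 in³
x̄ = 182830.00 / 6580.00 = 27.79 in
ȳ = 528280.00 / 6580.00 = 80.29 in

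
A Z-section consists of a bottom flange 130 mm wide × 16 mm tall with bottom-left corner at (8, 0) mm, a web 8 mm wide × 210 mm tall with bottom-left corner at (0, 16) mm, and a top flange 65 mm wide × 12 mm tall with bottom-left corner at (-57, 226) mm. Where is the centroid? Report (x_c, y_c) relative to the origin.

Part | A | x̄ᵢ | ȳᵢ | A·x̄ᵢ | A·ȳᵢ
bottom flange | 2080.00 | 73.00 | 8.00 | 151840.00 | 16640.00
web | 1680.00 | 4.00 | 121.00 | 6720.00 | 203280.00
top flange | 780.00 | -24.50 | 232.00 | -19110.00 | 180960.00
Σ | 4540.00 |  |  | 139450.00 | 400880.00
x_c = 139450.00 / 4540.00 = 30.72 mm
y_c = 400880.00 / 4540.00 = 88.30 mm

x_c = 30.72 mm, y_c = 88.30 mm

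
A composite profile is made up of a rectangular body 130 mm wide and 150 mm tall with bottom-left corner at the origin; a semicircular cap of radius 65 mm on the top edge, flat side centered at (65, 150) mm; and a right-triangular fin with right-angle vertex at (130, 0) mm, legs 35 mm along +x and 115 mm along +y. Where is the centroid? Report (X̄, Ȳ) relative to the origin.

X̄ = 70.48 mm, Ȳ = 96.57 mm

Part | A | x̄ᵢ | ȳᵢ | A·x̄ᵢ | A·ȳᵢ
rectangular body | 19500.00 | 65.00 | 75.00 | 1267500.00 | 1462500.00
semicircular top | 6636.61 | 65.00 | 177.59 | 431379.94 | 1178575.51
triangular fin | 2012.50 | 141.67 | 38.33 | 285104.17 | 77145.83
Σ | 28149.11 |  |  | 1983984.11 | 2718221.34
X̄ = 1983984.11 / 28149.11 = 70.48 mm
Ȳ = 2718221.34 / 28149.11 = 96.57 mm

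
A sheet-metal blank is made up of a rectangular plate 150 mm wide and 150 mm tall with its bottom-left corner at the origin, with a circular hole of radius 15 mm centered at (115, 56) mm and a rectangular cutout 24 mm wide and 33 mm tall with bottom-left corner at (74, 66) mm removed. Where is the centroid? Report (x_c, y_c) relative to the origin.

x_c = 73.24 mm, y_c = 75.36 mm

Part | A | x̄ᵢ | ȳᵢ | A·x̄ᵢ | A·ȳᵢ
plate | 22500.00 | 75.00 | 75.00 | 1687500.00 | 1687500.00
hole 1 | -706.86 | 115.00 | 56.00 | -81288.71 | -39584.07
hole 2 | -792.00 | 86.00 | 82.50 | -68112.00 | -65340.00
Σ | 21001.14 |  |  | 1538099.29 | 1582575.93
x_c = 1538099.29 / 21001.14 = 73.24 mm
y_c = 1582575.93 / 21001.14 = 75.36 mm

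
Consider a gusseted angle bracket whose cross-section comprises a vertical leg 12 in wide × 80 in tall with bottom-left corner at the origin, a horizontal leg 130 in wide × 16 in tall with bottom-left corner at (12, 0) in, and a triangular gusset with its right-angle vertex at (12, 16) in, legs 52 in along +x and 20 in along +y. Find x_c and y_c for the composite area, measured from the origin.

vertical leg: A = 12 × 80 = 960.00, centroid at (6.00, 40.00).
horizontal leg: A = 130 × 16 = 2080.00, centroid at (77.00, 8.00).
gusset: A = ½·52·20 = 520.00, centroid at (29.33, 22.67).
ΣA = 3560.00 in², ΣAx_c = 181173.33 in³, ΣAy_c = 66826.67 in³.
x_c = 181173.33/3560.00 = 50.89 in; y_c = 66826.67/3560.00 = 18.77 in.

x_c = 50.89 in, y_c = 18.77 in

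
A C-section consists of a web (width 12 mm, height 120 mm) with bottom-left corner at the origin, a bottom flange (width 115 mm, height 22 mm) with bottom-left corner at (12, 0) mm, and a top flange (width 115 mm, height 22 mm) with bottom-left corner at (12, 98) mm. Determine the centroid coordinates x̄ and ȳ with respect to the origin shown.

web: A = 12 × 120 = 1440.00, centroid at (6.00, 60.00).
bottom flange: A = 115 × 22 = 2530.00, centroid at (69.50, 11.00).
top flange: A = 115 × 22 = 2530.00, centroid at (69.50, 109.00).
ΣA = 6500.00 mm²
ΣAx̄ = (1440.00)(6.00) + (2530.00)(69.50) + (2530.00)(69.50) = 360310.00 mm³
ΣAȳ = (1440.00)(60.00) + (2530.00)(11.00) + (2530.00)(109.00) = 390000.00 mm³
x̄ = 360310.00 / 6500.00 = 55.43 mm
ȳ = 390000.00 / 6500.00 = 60.00 mm

x̄ = 55.43 mm, ȳ = 60.00 mm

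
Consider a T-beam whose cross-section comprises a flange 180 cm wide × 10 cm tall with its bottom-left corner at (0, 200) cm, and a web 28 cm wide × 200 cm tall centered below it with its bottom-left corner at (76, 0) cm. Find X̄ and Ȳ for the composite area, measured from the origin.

web: A = 28 × 200 = 5600.00, centroid at (90.00, 100.00).
flange: A = 180 × 10 = 1800.00, centroid at (90.00, 205.00).
ΣA = 7400.00 cm²
ΣAX̄ = (5600.00)(90.00) + (1800.00)(90.00) = 666000.00 cm³
ΣAȲ = (5600.00)(100.00) + (1800.00)(205.00) = 929000.00 cm³
X̄ = 666000.00 / 7400.00 = 90.00 cm
Ȳ = 929000.00 / 7400.00 = 125.54 cm

X̄ = 90.00 cm, Ȳ = 125.54 cm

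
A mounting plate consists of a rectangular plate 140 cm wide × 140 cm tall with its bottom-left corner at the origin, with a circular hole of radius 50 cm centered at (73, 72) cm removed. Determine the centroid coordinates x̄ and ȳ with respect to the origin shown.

Part | A | x̄ᵢ | ȳᵢ | A·x̄ᵢ | A·ȳᵢ
plate | 19600.00 | 70.00 | 70.00 | 1372000.00 | 1372000.00
hole | -7853.98 | 73.00 | 72.00 | -573340.66 | -565486.68
Σ | 11746.02 |  |  | 798659.34 | 806513.32
x̄ = 798659.34 / 11746.02 = 67.99 cm
ȳ = 806513.32 / 11746.02 = 68.66 cm

x̄ = 67.99 cm, ȳ = 68.66 cm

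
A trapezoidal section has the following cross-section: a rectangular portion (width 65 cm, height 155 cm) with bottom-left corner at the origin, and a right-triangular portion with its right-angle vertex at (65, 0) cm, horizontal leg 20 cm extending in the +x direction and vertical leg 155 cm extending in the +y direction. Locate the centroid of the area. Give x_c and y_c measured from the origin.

x_c = 37.72 cm, y_c = 74.06 cm

rectangular portion: A = 65 × 155 = 10075.00, centroid at (32.50, 77.50).
triangular portion: A = ½·20·155 = 1550.00, centroid at (71.67, 51.67).
ΣA = 11625.00 cm², ΣAx_c = 438520.83 cm³, ΣAy_c = 860895.83 cm³.
x_c = 438520.83/11625.00 = 37.72 cm; y_c = 860895.83/11625.00 = 74.06 cm.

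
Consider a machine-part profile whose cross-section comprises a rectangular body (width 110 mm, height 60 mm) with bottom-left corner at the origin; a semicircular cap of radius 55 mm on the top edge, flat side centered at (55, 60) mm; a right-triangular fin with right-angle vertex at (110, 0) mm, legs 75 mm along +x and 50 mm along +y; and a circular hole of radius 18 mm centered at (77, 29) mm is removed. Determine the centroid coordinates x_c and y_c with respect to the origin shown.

rectangular body: A = 110 × 60 = 6600.00, centroid at (55.00, 30.00).
semicircular top: A = ½π·55² = 4751.66, centroid at (55.00, 83.34).
triangular fin: A = ½·75·50 = 1875.00, centroid at (135.00, 16.67).
hole: A = −π·18² = -1017.88, centroid at (77.00, 29.00).
ΣA = 12208.78 mm², ΣAx_c = 799089.79 mm³, ΣAy_c = 595747.80 mm³.
x_c = 799089.79/12208.78 = 65.45 mm; y_c = 595747.80/12208.78 = 48.80 mm.

x_c = 65.45 mm, y_c = 48.80 mm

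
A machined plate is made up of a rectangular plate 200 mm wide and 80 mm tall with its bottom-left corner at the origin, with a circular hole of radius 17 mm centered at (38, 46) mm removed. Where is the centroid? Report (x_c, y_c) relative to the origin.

x_c = 103.73 mm, y_c = 39.64 mm

plate: A = 200 × 80 = 16000.00, centroid at (100.00, 40.00).
hole: A = −π·17² = -907.92, centroid at (38.00, 46.00).
ΣA = 15092.08 mm²
ΣAx_c = (16000.00)(100.00) + (-907.92)(38.00) = 1565499.03 mm³
ΣAy_c = (16000.00)(40.00) + (-907.92)(46.00) = 598235.67 mm³
x_c = 1565499.03 / 15092.08 = 103.73 mm
y_c = 598235.67 / 15092.08 = 39.64 mm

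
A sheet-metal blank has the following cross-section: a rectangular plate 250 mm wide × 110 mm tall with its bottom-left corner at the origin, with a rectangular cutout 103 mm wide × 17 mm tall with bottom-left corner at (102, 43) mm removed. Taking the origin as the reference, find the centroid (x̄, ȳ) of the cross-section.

Part | A | x̄ᵢ | ȳᵢ | A·x̄ᵢ | A·ȳᵢ
plate | 27500.00 | 125.00 | 55.00 | 3437500.00 | 1512500.00
hole | -1751.00 | 153.50 | 51.50 | -268778.50 | -90176.50
Σ | 25749.00 |  |  | 3168721.50 | 1422323.50
x̄ = 3168721.50 / 25749.00 = 123.06 mm
ȳ = 1422323.50 / 25749.00 = 55.24 mm

x̄ = 123.06 mm, ȳ = 55.24 mm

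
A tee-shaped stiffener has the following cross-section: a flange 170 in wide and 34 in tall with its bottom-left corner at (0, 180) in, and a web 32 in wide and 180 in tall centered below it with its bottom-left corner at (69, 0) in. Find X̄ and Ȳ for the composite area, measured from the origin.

web: A = 32 × 180 = 5760.00, centroid at (85.00, 90.00).
flange: A = 170 × 34 = 5780.00, centroid at (85.00, 197.00).
ΣA = 11540.00 in², ΣAX̄ = 980900.00 in³, ΣAȲ = 1657060.00 in³.
X̄ = 980900.00/11540.00 = 85.00 in; Ȳ = 1657060.00/11540.00 = 143.59 in.

X̄ = 85.00 in, Ȳ = 143.59 in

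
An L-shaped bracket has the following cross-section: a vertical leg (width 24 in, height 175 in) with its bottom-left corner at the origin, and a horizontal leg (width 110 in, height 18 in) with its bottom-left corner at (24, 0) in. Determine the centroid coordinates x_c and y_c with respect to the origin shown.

x_c = 33.47 in, y_c = 62.35 in

vertical leg: A = 24 × 175 = 4200.00, centroid at (12.00, 87.50).
horizontal leg: A = 110 × 18 = 1980.00, centroid at (79.00, 9.00).
ΣA = 6180.00 in², ΣAx_c = 206820.00 in³, ΣAy_c = 385320.00 in³.
x_c = 206820.00/6180.00 = 33.47 in; y_c = 385320.00/6180.00 = 62.35 in.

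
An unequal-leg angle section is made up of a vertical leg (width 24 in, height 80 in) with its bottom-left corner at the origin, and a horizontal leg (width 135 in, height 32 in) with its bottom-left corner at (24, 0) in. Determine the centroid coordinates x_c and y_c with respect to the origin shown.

vertical leg: A = 24 × 80 = 1920.00, centroid at (12.00, 40.00).
horizontal leg: A = 135 × 32 = 4320.00, centroid at (91.50, 16.00).
ΣA = 6240.00 in²
ΣAx_c = (1920.00)(12.00) + (4320.00)(91.50) = 418320.00 in³
ΣAy_c = (1920.00)(40.00) + (4320.00)(16.00) = 145920.00 in³
x_c = 418320.00 / 6240.00 = 67.04 in
y_c = 145920.00 / 6240.00 = 23.38 in

x_c = 67.04 in, y_c = 23.38 in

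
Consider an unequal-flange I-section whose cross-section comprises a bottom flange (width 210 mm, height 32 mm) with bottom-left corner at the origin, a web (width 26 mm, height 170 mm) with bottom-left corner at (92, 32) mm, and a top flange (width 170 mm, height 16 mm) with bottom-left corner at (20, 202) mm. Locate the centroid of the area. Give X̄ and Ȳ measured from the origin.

X̄ = 105.00 mm, Ȳ = 86.28 mm

Part | A | x̄ᵢ | ȳᵢ | A·x̄ᵢ | A·ȳᵢ
bottom flange | 6720.00 | 105.00 | 16.00 | 705600.00 | 107520.00
web | 4420.00 | 105.00 | 117.00 | 464100.00 | 517140.00
top flange | 2720.00 | 105.00 | 210.00 | 285600.00 | 571200.00
Σ | 13860.00 |  |  | 1455300.00 | 1195860.00
X̄ = 1455300.00 / 13860.00 = 105.00 mm
Ȳ = 1195860.00 / 13860.00 = 86.28 mm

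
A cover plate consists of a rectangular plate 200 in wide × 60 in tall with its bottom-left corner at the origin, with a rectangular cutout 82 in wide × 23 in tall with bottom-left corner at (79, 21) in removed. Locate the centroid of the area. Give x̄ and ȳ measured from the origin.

plate: A = 200 × 60 = 12000.00, centroid at (100.00, 30.00).
hole: A = −(82 × 23) = -1886.00, centroid at (120.00, 32.50).
ΣA = 10114.00 in²
ΣAx̄ = (12000.00)(100.00) + (-1886.00)(120.00) = 973680.00 in³
ΣAȳ = (12000.00)(30.00) + (-1886.00)(32.50) = 298705.00 in³
x̄ = 973680.00 / 10114.00 = 96.27 in
ȳ = 298705.00 / 10114.00 = 29.53 in

x̄ = 96.27 in, ȳ = 29.53 in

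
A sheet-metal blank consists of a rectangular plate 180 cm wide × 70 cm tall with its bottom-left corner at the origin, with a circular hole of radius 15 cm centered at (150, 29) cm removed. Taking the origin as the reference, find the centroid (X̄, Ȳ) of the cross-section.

X̄ = 86.43 cm, Ȳ = 35.36 cm

plate: A = 180 × 70 = 12600.00, centroid at (90.00, 35.00).
hole: A = −π·15² = -706.86, centroid at (150.00, 29.00).
ΣA = 11893.14 cm², ΣAX̄ = 1027971.25 cm³, ΣAȲ = 420501.11 cm³.
X̄ = 1027971.25/11893.14 = 86.43 cm; Ȳ = 420501.11/11893.14 = 35.36 cm.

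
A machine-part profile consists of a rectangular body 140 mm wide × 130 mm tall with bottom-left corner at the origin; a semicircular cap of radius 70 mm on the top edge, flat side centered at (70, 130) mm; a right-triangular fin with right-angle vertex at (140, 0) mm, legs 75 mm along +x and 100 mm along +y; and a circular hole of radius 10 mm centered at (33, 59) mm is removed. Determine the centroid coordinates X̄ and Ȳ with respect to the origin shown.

X̄ = 82.54 mm, Ȳ = 85.87 mm

Part | A | x̄ᵢ | ȳᵢ | A·x̄ᵢ | A·ȳᵢ
rectangular body | 18200.00 | 70.00 | 65.00 | 1274000.00 | 1183000.00
semicircular top | 7696.90 | 70.00 | 159.71 | 538783.14 | 1229263.93
triangular fin | 3750.00 | 165.00 | 33.33 | 618750.00 | 125000.00
hole | -314.16 | 33.00 | 59.00 | -10367.26 | -18535.40
Σ | 29332.74 |  |  | 2421165.88 | 2518728.53
X̄ = 2421165.88 / 29332.74 = 82.54 mm
Ȳ = 2518728.53 / 29332.74 = 85.87 mm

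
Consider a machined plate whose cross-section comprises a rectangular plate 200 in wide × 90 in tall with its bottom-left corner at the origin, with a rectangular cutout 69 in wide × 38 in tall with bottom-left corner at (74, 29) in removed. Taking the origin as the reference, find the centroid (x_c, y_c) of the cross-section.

plate: A = 200 × 90 = 18000.00, centroid at (100.00, 45.00).
hole: A = −(69 × 38) = -2622.00, centroid at (108.50, 48.00).
ΣA = 15378.00 in², ΣAx_c = 1515513.00 in³, ΣAy_c = 684144.00 in³.
x_c = 1515513.00/15378.00 = 98.55 in; y_c = 684144.00/15378.00 = 44.49 in.

x_c = 98.55 in, y_c = 44.49 in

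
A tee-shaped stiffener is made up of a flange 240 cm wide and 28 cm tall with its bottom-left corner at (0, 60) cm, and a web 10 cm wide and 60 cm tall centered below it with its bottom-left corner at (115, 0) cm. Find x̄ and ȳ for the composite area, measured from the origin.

Part | A | x̄ᵢ | ȳᵢ | A·x̄ᵢ | A·ȳᵢ
web | 600.00 | 120.00 | 30.00 | 72000.00 | 18000.00
flange | 6720.00 | 120.00 | 74.00 | 806400.00 | 497280.00
Σ | 7320.00 |  |  | 878400.00 | 515280.00
x̄ = 878400.00 / 7320.00 = 120.00 cm
ȳ = 515280.00 / 7320.00 = 70.39 cm

x̄ = 120.00 cm, ȳ = 70.39 cm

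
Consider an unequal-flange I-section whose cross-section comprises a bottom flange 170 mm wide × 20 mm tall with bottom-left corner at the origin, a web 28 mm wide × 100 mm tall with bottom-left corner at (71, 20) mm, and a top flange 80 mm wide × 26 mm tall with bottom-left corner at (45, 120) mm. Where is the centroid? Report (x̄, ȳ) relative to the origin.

x̄ = 85.00 mm, ȳ = 61.19 mm

bottom flange: A = 170 × 20 = 3400.00, centroid at (85.00, 10.00).
web: A = 28 × 100 = 2800.00, centroid at (85.00, 70.00).
top flange: A = 80 × 26 = 2080.00, centroid at (85.00, 133.00).
ΣA = 8280.00 mm²
ΣAx̄ = (3400.00)(85.00) + (2800.00)(85.00) + (2080.00)(85.00) = 703800.00 mm³
ΣAȳ = (3400.00)(10.00) + (2800.00)(70.00) + (2080.00)(133.00) = 506640.00 mm³
x̄ = 703800.00 / 8280.00 = 85.00 mm
ȳ = 506640.00 / 8280.00 = 61.19 mm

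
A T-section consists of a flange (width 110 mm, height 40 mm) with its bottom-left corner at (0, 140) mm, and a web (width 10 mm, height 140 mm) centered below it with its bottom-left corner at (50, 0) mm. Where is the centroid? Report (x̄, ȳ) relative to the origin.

Part | A | x̄ᵢ | ȳᵢ | A·x̄ᵢ | A·ȳᵢ
web | 1400.00 | 55.00 | 70.00 | 77000.00 | 98000.00
flange | 4400.00 | 55.00 | 160.00 | 242000.00 | 704000.00
Σ | 5800.00 |  |  | 319000.00 | 802000.00
x̄ = 319000.00 / 5800.00 = 55.00 mm
ȳ = 802000.00 / 5800.00 = 138.28 mm

x̄ = 55.00 mm, ȳ = 138.28 mm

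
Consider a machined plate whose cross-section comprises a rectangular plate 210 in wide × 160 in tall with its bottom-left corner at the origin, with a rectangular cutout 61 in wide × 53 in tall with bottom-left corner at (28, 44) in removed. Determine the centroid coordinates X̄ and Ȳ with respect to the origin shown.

X̄ = 109.95 in, Ȳ = 81.01 in

plate: A = 210 × 160 = 33600.00, centroid at (105.00, 80.00).
hole: A = −(61 × 53) = -3233.00, centroid at (58.50, 70.50).
ΣA = 30367.00 in², ΣAX̄ = 3338869.50 in³, ΣAȲ = 2460073.50 in³.
X̄ = 3338869.50/30367.00 = 109.95 in; Ȳ = 2460073.50/30367.00 = 81.01 in.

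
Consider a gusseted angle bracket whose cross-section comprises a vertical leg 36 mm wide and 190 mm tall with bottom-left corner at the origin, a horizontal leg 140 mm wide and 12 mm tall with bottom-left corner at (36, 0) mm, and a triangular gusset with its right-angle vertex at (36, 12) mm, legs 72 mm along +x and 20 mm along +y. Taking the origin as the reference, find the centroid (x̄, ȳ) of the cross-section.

vertical leg: A = 36 × 190 = 6840.00, centroid at (18.00, 95.00).
horizontal leg: A = 140 × 12 = 1680.00, centroid at (106.00, 6.00).
gusset: A = ½·72·20 = 720.00, centroid at (60.00, 18.67).
ΣA = 9240.00 mm², ΣAx̄ = 344400.00 mm³, ΣAȳ = 673320.00 mm³.
x̄ = 344400.00/9240.00 = 37.27 mm; ȳ = 673320.00/9240.00 = 72.87 mm.

x̄ = 37.27 mm, ȳ = 72.87 mm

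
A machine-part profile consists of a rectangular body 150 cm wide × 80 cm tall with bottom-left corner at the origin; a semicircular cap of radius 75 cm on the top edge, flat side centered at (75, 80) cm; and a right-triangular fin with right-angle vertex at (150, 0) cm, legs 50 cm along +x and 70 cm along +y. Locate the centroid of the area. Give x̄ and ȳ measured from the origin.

rectangular body: A = 150 × 80 = 12000.00, centroid at (75.00, 40.00).
semicircular top: A = ½π·75² = 8835.73, centroid at (75.00, 111.83).
triangular fin: A = ½·50·70 = 1750.00, centroid at (166.67, 23.33).
ΣA = 22585.73 cm², ΣAx̄ = 1854346.37 cm³, ΣAȳ = 1508941.68 cm³.
x̄ = 1854346.37/22585.73 = 82.10 cm; ȳ = 1508941.68/22585.73 = 66.81 cm.

x̄ = 82.10 cm, ȳ = 66.81 cm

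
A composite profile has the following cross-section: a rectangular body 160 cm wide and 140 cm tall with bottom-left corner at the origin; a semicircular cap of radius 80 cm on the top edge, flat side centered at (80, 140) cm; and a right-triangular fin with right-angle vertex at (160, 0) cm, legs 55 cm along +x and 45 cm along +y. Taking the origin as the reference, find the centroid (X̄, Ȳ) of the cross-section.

rectangular body: A = 160 × 140 = 22400.00, centroid at (80.00, 70.00).
semicircular top: A = ½π·80² = 10053.10, centroid at (80.00, 173.95).
triangular fin: A = ½·55·45 = 1237.50, centroid at (178.33, 15.00).
ΣA = 33690.60 cm², ΣAX̄ = 2816935.22 cm³, ΣAȲ = 3335329.34 cm³.
X̄ = 2816935.22/33690.60 = 83.61 cm; Ȳ = 3335329.34/33690.60 = 99.00 cm.

X̄ = 83.61 cm, Ȳ = 99.00 cm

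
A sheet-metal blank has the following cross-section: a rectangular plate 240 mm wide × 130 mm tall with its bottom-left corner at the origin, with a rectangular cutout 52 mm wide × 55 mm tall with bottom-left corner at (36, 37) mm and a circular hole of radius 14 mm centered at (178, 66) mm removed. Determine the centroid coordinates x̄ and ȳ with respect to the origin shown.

x̄ = 124.70 mm, ȳ = 65.03 mm

Part | A | x̄ᵢ | ȳᵢ | A·x̄ᵢ | A·ȳᵢ
plate | 31200.00 | 120.00 | 65.00 | 3744000.00 | 2028000.00
hole 1 | -2860.00 | 62.00 | 64.50 | -177320.00 | -184470.00
hole 2 | -615.75 | 178.00 | 66.00 | -109603.88 | -40639.64
Σ | 27724.25 |  |  | 3457076.12 | 1802890.36
x̄ = 3457076.12 / 27724.25 = 124.70 mm
ȳ = 1802890.36 / 27724.25 = 65.03 mm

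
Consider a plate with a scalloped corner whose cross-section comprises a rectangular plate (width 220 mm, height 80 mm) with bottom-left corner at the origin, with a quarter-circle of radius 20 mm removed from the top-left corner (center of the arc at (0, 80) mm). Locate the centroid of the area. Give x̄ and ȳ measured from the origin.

x̄ = 111.84 mm, ȳ = 39.43 mm

Part | A | x̄ᵢ | ȳᵢ | A·x̄ᵢ | A·ȳᵢ
plate | 17600.00 | 110.00 | 40.00 | 1936000.00 | 704000.00
removed quarter-circle | -314.16 | 8.49 | 71.51 | -2666.67 | -22466.07
Σ | 17285.84 |  |  | 1933333.33 | 681533.93
x̄ = 1933333.33 / 17285.84 = 111.84 mm
ȳ = 681533.93 / 17285.84 = 39.43 mm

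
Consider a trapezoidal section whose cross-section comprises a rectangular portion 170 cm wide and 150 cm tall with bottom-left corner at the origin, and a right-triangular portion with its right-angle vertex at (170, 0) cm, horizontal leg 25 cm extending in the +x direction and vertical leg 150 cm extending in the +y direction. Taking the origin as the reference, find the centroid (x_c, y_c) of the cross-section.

rectangular portion: A = 170 × 150 = 25500.00, centroid at (85.00, 75.00).
triangular portion: A = ½·25·150 = 1875.00, centroid at (178.33, 50.00).
ΣA = 27375.00 cm²
ΣAx_c = (25500.00)(85.00) + (1875.00)(178.33) = 2501875.00 cm³
ΣAy_c = (25500.00)(75.00) + (1875.00)(50.00) = 2006250.00 cm³
x_c = 2501875.00 / 27375.00 = 91.39 cm
y_c = 2006250.00 / 27375.00 = 73.29 cm

x_c = 91.39 cm, y_c = 73.29 cm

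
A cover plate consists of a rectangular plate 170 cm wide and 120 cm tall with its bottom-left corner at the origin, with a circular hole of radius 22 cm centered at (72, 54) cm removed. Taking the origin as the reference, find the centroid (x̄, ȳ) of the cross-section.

x̄ = 86.05 cm, ȳ = 60.48 cm

plate: A = 170 × 120 = 20400.00, centroid at (85.00, 60.00).
hole: A = −π·22² = -1520.53, centroid at (72.00, 54.00).
ΣA = 18879.47 cm², ΣAx̄ = 1624521.78 cm³, ΣAȳ = 1141891.33 cm³.
x̄ = 1624521.78/18879.47 = 86.05 cm; ȳ = 1141891.33/18879.47 = 60.48 cm.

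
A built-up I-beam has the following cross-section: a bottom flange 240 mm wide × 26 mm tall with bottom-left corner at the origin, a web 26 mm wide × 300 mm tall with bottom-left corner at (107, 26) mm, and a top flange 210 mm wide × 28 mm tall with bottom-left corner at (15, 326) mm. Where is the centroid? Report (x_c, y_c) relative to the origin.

Part | A | x̄ᵢ | ȳᵢ | A·x̄ᵢ | A·ȳᵢ
bottom flange | 6240.00 | 120.00 | 13.00 | 748800.00 | 81120.00
web | 7800.00 | 120.00 | 176.00 | 936000.00 | 1372800.00
top flange | 5880.00 | 120.00 | 340.00 | 705600.00 | 1999200.00
Σ | 19920.00 |  |  | 2390400.00 | 3453120.00
x_c = 2390400.00 / 19920.00 = 120.00 mm
y_c = 3453120.00 / 19920.00 = 173.35 mm

x_c = 120.00 mm, y_c = 173.35 mm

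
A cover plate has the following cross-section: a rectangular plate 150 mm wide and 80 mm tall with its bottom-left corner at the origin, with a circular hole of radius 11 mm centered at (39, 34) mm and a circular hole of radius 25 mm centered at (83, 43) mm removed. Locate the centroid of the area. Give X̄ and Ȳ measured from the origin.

X̄ = 74.79 mm, Ȳ = 39.63 mm

plate: A = 150 × 80 = 12000.00, centroid at (75.00, 40.00).
hole 1: A = −π·11² = -380.13, centroid at (39.00, 34.00).
hole 2: A = −π·25² = -1963.50, centroid at (83.00, 43.00).
ΣA = 9656.37 mm²
ΣAX̄ = (12000.00)(75.00) + (-380.13)(39.00) + (-1963.50)(83.00) = 722204.71 mm³
ΣAȲ = (12000.00)(40.00) + (-380.13)(34.00) + (-1963.50)(43.00) = 382645.19 mm³
X̄ = 722204.71 / 9656.37 = 74.79 mm
Ȳ = 382645.19 / 9656.37 = 39.63 mm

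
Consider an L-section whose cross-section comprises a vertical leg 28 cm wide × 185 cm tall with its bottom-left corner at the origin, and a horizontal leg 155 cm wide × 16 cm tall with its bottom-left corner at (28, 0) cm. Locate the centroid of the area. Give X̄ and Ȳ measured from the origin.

vertical leg: A = 28 × 185 = 5180.00, centroid at (14.00, 92.50).
horizontal leg: A = 155 × 16 = 2480.00, centroid at (105.50, 8.00).
ΣA = 7660.00 cm², ΣAX̄ = 334160.00 cm³, ΣAȲ = 498990.00 cm³.
X̄ = 334160.00/7660.00 = 43.62 cm; Ȳ = 498990.00/7660.00 = 65.14 cm.

X̄ = 43.62 cm, Ȳ = 65.14 cm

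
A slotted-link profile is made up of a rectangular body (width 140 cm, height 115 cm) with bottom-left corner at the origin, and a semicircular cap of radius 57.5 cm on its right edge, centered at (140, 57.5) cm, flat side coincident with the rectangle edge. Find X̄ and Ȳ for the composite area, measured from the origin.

rectangular body: A = 140 × 115 = 16100.00, centroid at (70.00, 57.50).
semicircular end: A = ½π·57.5² = 5193.45, centroid at (164.40, 57.50).
ΣA = 21293.45 cm²
ΣAX̄ = (16100.00)(70.00) + (5193.45)(164.40) = 1980821.93 cm³
ΣAȲ = (16100.00)(57.50) + (5193.45)(57.50) = 1224373.11 cm³
X̄ = 1980821.93 / 21293.45 = 93.02 cm
Ȳ = 1224373.11 / 21293.45 = 57.50 cm

X̄ = 93.02 cm, Ȳ = 57.50 cm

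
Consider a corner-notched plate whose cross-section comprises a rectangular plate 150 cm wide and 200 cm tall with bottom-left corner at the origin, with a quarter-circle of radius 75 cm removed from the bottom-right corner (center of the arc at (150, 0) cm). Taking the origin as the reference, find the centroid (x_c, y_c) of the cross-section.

plate: A = 150 × 200 = 30000.00, centroid at (75.00, 100.00).
removed quarter-circle: A = −¼π·75² = -4417.86, centroid at (118.17, 31.83).
ΣA = 25582.14 cm², ΣAx_c = 1727945.30 cm³, ΣAy_c = 2859375.00 cm³.
x_c = 1727945.30/25582.14 = 67.54 cm; y_c = 2859375.00/25582.14 = 111.77 cm.

x_c = 67.54 cm, y_c = 111.77 cm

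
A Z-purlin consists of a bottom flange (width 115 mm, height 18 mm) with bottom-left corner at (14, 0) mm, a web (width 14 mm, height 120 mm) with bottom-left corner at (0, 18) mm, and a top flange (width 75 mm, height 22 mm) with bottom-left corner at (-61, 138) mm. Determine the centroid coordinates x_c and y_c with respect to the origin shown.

x_c = 22.41 mm, y_c = 73.24 mm

bottom flange: A = 115 × 18 = 2070.00, centroid at (71.50, 9.00).
web: A = 14 × 120 = 1680.00, centroid at (7.00, 78.00).
top flange: A = 75 × 22 = 1650.00, centroid at (-23.50, 149.00).
ΣA = 5400.00 mm², ΣAx_c = 120990.00 mm³, ΣAy_c = 395520.00 mm³.
x_c = 120990.00/5400.00 = 22.41 mm; y_c = 395520.00/5400.00 = 73.24 mm.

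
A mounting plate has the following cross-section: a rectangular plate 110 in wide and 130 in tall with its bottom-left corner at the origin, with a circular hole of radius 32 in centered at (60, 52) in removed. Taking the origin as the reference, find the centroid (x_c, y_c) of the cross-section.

x_c = 53.55 in, y_c = 68.77 in

plate: A = 110 × 130 = 14300.00, centroid at (55.00, 65.00).
hole: A = −π·32² = -3216.99, centroid at (60.00, 52.00).
ΣA = 11083.01 in²
ΣAx_c = (14300.00)(55.00) + (-3216.99)(60.00) = 593480.55 in³
ΣAy_c = (14300.00)(65.00) + (-3216.99)(52.00) = 762216.47 in³
x_c = 593480.55 / 11083.01 = 53.55 in
y_c = 762216.47 / 11083.01 = 68.77 in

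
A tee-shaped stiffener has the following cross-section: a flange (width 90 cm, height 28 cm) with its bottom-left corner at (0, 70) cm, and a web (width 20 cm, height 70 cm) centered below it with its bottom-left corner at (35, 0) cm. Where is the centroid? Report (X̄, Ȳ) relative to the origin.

web: A = 20 × 70 = 1400.00, centroid at (45.00, 35.00).
flange: A = 90 × 28 = 2520.00, centroid at (45.00, 84.00).
ΣA = 3920.00 cm², ΣAX̄ = 176400.00 cm³, ΣAȲ = 260680.00 cm³.
X̄ = 176400.00/3920.00 = 45.00 cm; Ȳ = 260680.00/3920.00 = 66.50 cm.

X̄ = 45.00 cm, Ȳ = 66.50 cm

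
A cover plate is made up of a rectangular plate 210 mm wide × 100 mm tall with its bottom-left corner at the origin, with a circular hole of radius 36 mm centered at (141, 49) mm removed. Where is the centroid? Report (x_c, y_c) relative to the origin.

plate: A = 210 × 100 = 21000.00, centroid at (105.00, 50.00).
hole: A = −π·36² = -4071.50, centroid at (141.00, 49.00).
ΣA = 16928.50 mm²
ΣAx_c = (21000.00)(105.00) + (-4071.50)(141.00) = 1630917.92 mm³
ΣAy_c = (21000.00)(50.00) + (-4071.50)(49.00) = 850496.30 mm³
x_c = 1630917.92 / 16928.50 = 96.34 mm
y_c = 850496.30 / 16928.50 = 50.24 mm

x_c = 96.34 mm, y_c = 50.24 mm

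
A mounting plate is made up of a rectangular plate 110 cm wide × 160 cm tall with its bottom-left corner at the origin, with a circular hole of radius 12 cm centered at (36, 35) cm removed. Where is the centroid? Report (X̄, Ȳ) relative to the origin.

plate: A = 110 × 160 = 17600.00, centroid at (55.00, 80.00).
hole: A = −π·12² = -452.39, centroid at (36.00, 35.00).
ΣA = 17147.61 cm²
ΣAX̄ = (17600.00)(55.00) + (-452.39)(36.00) = 951713.98 cm³
ΣAȲ = (17600.00)(80.00) + (-452.39)(35.00) = 1392166.37 cm³
X̄ = 951713.98 / 17147.61 = 55.50 cm
Ȳ = 1392166.37 / 17147.61 = 81.19 cm

X̄ = 55.50 cm, Ȳ = 81.19 cm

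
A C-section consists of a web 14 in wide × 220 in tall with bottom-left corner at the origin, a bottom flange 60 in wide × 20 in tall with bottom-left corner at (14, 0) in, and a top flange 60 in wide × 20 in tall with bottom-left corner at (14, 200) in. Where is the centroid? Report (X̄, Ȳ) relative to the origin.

X̄ = 23.20 in, Ȳ = 110.00 in

web: A = 14 × 220 = 3080.00, centroid at (7.00, 110.00).
bottom flange: A = 60 × 20 = 1200.00, centroid at (44.00, 10.00).
top flange: A = 60 × 20 = 1200.00, centroid at (44.00, 210.00).
ΣA = 5480.00 in², ΣAX̄ = 127160.00 in³, ΣAȲ = 602800.00 in³.
X̄ = 127160.00/5480.00 = 23.20 in; Ȳ = 602800.00/5480.00 = 110.00 in.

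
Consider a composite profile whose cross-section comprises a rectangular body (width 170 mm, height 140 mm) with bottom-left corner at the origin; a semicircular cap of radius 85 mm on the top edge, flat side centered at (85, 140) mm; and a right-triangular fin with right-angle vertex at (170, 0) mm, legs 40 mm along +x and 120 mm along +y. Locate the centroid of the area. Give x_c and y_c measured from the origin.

rectangular body: A = 170 × 140 = 23800.00, centroid at (85.00, 70.00).
semicircular top: A = ½π·85² = 11349.00, centroid at (85.00, 176.08).
triangular fin: A = ½·40·120 = 2400.00, centroid at (183.33, 40.00).
ΣA = 37549.00 mm²
ΣAx_c = (23800.00)(85.00) + (11349.00)(85.00) + (2400.00)(183.33) = 3427665.29 mm³
ΣAy_c = (23800.00)(70.00) + (11349.00)(176.08) + (2400.00)(40.00) = 3760277.15 mm³
x_c = 3427665.29 / 37549.00 = 91.29 mm
y_c = 3760277.15 / 37549.00 = 100.14 mm

x_c = 91.29 mm, y_c = 100.14 mm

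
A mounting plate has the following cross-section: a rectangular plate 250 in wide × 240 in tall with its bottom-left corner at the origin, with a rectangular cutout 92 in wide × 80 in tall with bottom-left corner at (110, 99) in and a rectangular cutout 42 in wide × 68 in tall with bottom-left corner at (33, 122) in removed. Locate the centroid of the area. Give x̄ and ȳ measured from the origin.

Part | A | x̄ᵢ | ȳᵢ | A·x̄ᵢ | A·ȳᵢ
plate | 60000.00 | 125.00 | 120.00 | 7500000.00 | 7200000.00
hole 1 | -7360.00 | 156.00 | 139.00 | -1148160.00 | -1023040.00
hole 2 | -2856.00 | 54.00 | 156.00 | -154224.00 | -445536.00
Σ | 49784.00 |  |  | 6197616.00 | 5731424.00
x̄ = 6197616.00 / 49784.00 = 124.49 in
ȳ = 5731424.00 / 49784.00 = 115.13 in

x̄ = 124.49 in, ȳ = 115.13 in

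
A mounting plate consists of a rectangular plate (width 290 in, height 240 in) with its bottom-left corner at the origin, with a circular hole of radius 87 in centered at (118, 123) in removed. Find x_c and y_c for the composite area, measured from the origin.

x_c = 159.01 in, y_c = 118.44 in

Part | A | x̄ᵢ | ȳᵢ | A·x̄ᵢ | A·ȳᵢ
plate | 69600.00 | 145.00 | 120.00 | 10092000.00 | 8352000.00
hole | -23778.71 | 118.00 | 123.00 | -2805888.35 | -2924781.92
Σ | 45821.29 |  |  | 7286111.65 | 5427218.08
x_c = 7286111.65 / 45821.29 = 159.01 in
y_c = 5427218.08 / 45821.29 = 118.44 in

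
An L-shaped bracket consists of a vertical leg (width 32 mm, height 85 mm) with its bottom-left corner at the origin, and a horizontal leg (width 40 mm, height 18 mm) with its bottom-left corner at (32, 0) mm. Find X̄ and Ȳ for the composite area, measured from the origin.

vertical leg: A = 32 × 85 = 2720.00, centroid at (16.00, 42.50).
horizontal leg: A = 40 × 18 = 720.00, centroid at (52.00, 9.00).
ΣA = 3440.00 mm²
ΣAX̄ = (2720.00)(16.00) + (720.00)(52.00) = 80960.00 mm³
ΣAȲ = (2720.00)(42.50) + (720.00)(9.00) = 122080.00 mm³
X̄ = 80960.00 / 3440.00 = 23.53 mm
Ȳ = 122080.00 / 3440.00 = 35.49 mm

X̄ = 23.53 mm, Ȳ = 35.49 mm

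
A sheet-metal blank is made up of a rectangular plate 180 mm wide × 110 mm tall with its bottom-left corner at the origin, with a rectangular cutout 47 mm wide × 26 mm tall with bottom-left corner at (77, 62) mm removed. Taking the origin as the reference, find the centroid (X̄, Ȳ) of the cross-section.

Part | A | x̄ᵢ | ȳᵢ | A·x̄ᵢ | A·ȳᵢ
plate | 19800.00 | 90.00 | 55.00 | 1782000.00 | 1089000.00
hole | -1222.00 | 100.50 | 75.00 | -122811.00 | -91650.00
Σ | 18578.00 |  |  | 1659189.00 | 997350.00
X̄ = 1659189.00 / 18578.00 = 89.31 mm
Ȳ = 997350.00 / 18578.00 = 53.68 mm

X̄ = 89.31 mm, Ȳ = 53.68 mm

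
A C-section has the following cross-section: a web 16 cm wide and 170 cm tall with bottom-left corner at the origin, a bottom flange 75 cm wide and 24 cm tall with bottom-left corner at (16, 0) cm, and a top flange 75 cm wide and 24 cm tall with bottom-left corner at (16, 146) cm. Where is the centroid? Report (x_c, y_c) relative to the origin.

Part | A | x̄ᵢ | ȳᵢ | A·x̄ᵢ | A·ȳᵢ
web | 2720.00 | 8.00 | 85.00 | 21760.00 | 231200.00
bottom flange | 1800.00 | 53.50 | 12.00 | 96300.00 | 21600.00
top flange | 1800.00 | 53.50 | 158.00 | 96300.00 | 284400.00
Σ | 6320.00 |  |  | 214360.00 | 537200.00
x_c = 214360.00 / 6320.00 = 33.92 cm
y_c = 537200.00 / 6320.00 = 85.00 cm

x_c = 33.92 cm, y_c = 85.00 cm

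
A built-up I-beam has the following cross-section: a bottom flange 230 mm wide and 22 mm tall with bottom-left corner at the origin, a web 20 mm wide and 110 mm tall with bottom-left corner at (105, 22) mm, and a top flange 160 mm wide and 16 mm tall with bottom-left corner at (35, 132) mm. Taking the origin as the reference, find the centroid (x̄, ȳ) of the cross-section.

x̄ = 115.00 mm, ȳ = 59.42 mm

bottom flange: A = 230 × 22 = 5060.00, centroid at (115.00, 11.00).
web: A = 20 × 110 = 2200.00, centroid at (115.00, 77.00).
top flange: A = 160 × 16 = 2560.00, centroid at (115.00, 140.00).
ΣA = 9820.00 mm², ΣAx̄ = 1129300.00 mm³, ΣAȳ = 583460.00 mm³.
x̄ = 1129300.00/9820.00 = 115.00 mm; ȳ = 583460.00/9820.00 = 59.42 mm.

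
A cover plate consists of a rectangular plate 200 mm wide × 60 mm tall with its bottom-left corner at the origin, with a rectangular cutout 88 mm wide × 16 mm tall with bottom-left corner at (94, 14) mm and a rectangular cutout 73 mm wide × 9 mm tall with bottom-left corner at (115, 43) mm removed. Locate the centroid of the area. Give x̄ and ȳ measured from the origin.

x̄ = 91.21 mm, ȳ = 29.98 mm

plate: A = 200 × 60 = 12000.00, centroid at (100.00, 30.00).
hole 1: A = −(88 × 16) = -1408.00, centroid at (138.00, 22.00).
hole 2: A = −(73 × 9) = -657.00, centroid at (151.50, 47.50).
ΣA = 9935.00 mm², ΣAx̄ = 906160.50 mm³, ΣAȳ = 297816.50 mm³.
x̄ = 906160.50/9935.00 = 91.21 mm; ȳ = 297816.50/9935.00 = 29.98 mm.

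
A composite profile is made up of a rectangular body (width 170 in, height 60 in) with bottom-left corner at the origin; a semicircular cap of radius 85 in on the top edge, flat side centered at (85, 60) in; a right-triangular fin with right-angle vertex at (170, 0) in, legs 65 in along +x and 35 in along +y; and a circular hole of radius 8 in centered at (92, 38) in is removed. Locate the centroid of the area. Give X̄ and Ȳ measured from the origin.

X̄ = 90.33 in, Ȳ = 62.35 in

rectangular body: A = 170 × 60 = 10200.00, centroid at (85.00, 30.00).
semicircular top: A = ½π·85² = 11349.00, centroid at (85.00, 96.08).
triangular fin: A = ½·65·35 = 1137.50, centroid at (191.67, 11.67).
hole: A = −π·8² = -201.06, centroid at (92.00, 38.00).
ΣA = 22485.44 in², ΣAX̄ = 2031188.43 in³, ΣAȲ = 1401987.35 in³.
X̄ = 2031188.43/22485.44 = 90.33 in; Ȳ = 1401987.35/22485.44 = 62.35 in.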